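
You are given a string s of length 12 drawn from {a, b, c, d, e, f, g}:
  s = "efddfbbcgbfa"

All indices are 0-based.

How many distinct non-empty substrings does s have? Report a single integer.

73

rank→(start, suffix):
  0 → (11, 'a')
  1 → (5, 'bbcgbfa')
  2 → (6, 'bcgbfa')
  3 → (9, 'bfa')
  4 → (7, 'cgbfa')
  5 → (2, 'ddfbbcgbfa')
  6 → (3, 'dfbbcgbfa')
  7 → (0, 'efddfbbcgbfa')
  8 → (10, 'fa')
  9 → (4, 'fbbcgbfa')
  10 → (1, 'fddfbbcgbfa')
  11 → (8, 'gbfa')

SA = [11, 5, 6, 9, 7, 2, 3, 0, 10, 4, 1, 8]
i: (SA[i-1],SA[i]) lcp shared
  1: (11,5) 0 ''
  2: (5,6) 1 'b'
  3: (6,9) 1 'b'
  4: (9,7) 0 ''
  5: (7,2) 0 ''
  6: (2,3) 1 'd'
  7: (3,0) 0 ''
  8: (0,10) 0 ''
  9: (10,4) 1 'f'
  10: (4,1) 1 'f'
  11: (1,8) 0 ''

n(n+1)/2 = 12·13/2 = 78
Σ LCP = 0 + 0 + 1 + 1 + 0 + 0 + 1 + 0 + 0 + 1 + 1 + 0 = 5
distinct = 78 − 5 = 73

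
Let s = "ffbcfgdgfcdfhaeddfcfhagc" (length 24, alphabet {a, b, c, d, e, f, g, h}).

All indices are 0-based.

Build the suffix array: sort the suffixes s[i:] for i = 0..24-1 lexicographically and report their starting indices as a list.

[13, 21, 2, 23, 9, 3, 18, 15, 16, 10, 6, 14, 1, 8, 17, 0, 4, 11, 19, 22, 5, 7, 12, 20]

sorted suffixes:
  #0 SA[0]=13  'aeddfcfhagc'
  #1 SA[1]=21  'agc'
  #2 SA[2]=2  'bcfgdgfcdfhaeddfcfhagc'
  #3 SA[3]=23  'c'
  #4 SA[4]=9  'cdfhaeddfcfhagc'
  #5 SA[5]=3  'cfgdgfcdfhaeddfcfhagc'
  #6 SA[6]=18  'cfhagc'
  #7 SA[7]=15  'ddfcfhagc'
  #8 SA[8]=16  'dfcfhagc'
  #9 SA[9]=10  'dfhaeddfcfhagc'
  #10 SA[10]=6  'dgfcdfhaeddfcfhagc'
  #11 SA[11]=14  'eddfcfhagc'
  #12 SA[12]=1  'fbcfgdgfcdfhaeddfcfhagc'
  #13 SA[13]=8  'fcdfhaeddfcfhagc'
  #14 SA[14]=17  'fcfhagc'
  #15 SA[15]=0  'ffbcfgdgfcdfhaeddfcfhagc'
  #16 SA[16]=4  'fgdgfcdfhaeddfcfhagc'
  #17 SA[17]=11  'fhaeddfcfhagc'
  #18 SA[18]=19  'fhagc'
  #19 SA[19]=22  'gc'
  #20 SA[20]=5  'gdgfcdfhaeddfcfhagc'
  #21 SA[21]=7  'gfcdfhaeddfcfhagc'
  #22 SA[22]=12  'haeddfcfhagc'
  #23 SA[23]=20  'hagc'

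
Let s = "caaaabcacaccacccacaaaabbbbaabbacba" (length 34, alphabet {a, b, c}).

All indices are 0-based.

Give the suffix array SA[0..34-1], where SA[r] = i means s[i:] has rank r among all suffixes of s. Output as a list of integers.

[33, 18, 1, 19, 2, 26, 20, 3, 27, 21, 4, 16, 7, 30, 9, 12, 32, 25, 29, 24, 28, 23, 22, 5, 17, 0, 15, 6, 8, 11, 31, 14, 10, 13]

rank | idx | suffix
   0 |  33 | a
   1 |  18 | aaaabbbbaabbacba
   2 |   1 | aaaabcacaccacccacaaaabbbbaabbacba
   3 |  19 | aaabbbbaabbacba
   4 |   2 | aaabcacaccacccacaaaabbbbaabbacba
   5 |  26 | aabbacba
   6 |  20 | aabbbbaabbacba
   7 |   3 | aabcacaccacccacaaaabbbbaabbacba
   8 |  27 | abbacba
   9 |  21 | abbbbaabbacba
  10 |   4 | abcacaccacccacaaaabbbbaabbacba
  11 |  16 | acaaaabbbbaabbacba
  12 |   7 | acaccacccacaaaabbbbaabbacba
  13 |  30 | acba
  14 |   9 | accacccacaaaabbbbaabbacba
  15 |  12 | acccacaaaabbbbaabbacba
  16 |  32 | ba
  17 |  25 | baabbacba
  18 |  29 | bacba
  19 |  24 | bbaabbacba
  20 |  28 | bbacba
  21 |  23 | bbbaabbacba
  22 |  22 | bbbbaabbacba
  23 |   5 | bcacaccacccacaaaabbbbaabbacba
  24 |  17 | caaaabbbbaabbacba
  25 |   0 | caaaabcacaccacccacaaaabbbbaabbacba
  26 |  15 | cacaaaabbbbaabbacba
  27 |   6 | cacaccacccacaaaabbbbaabbacba
  28 |   8 | caccacccacaaaabbbbaabbacba
  29 |  11 | cacccacaaaabbbbaabbacba
  30 |  31 | cba
  31 |  14 | ccacaaaabbbbaabbacba
  32 |  10 | ccacccacaaaabbbbaabbacba
  33 |  13 | cccacaaaabbbbaabbacba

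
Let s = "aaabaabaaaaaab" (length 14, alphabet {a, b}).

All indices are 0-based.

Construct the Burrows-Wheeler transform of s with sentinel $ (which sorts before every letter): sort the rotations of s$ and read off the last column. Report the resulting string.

rank  rotation         last
    0  $aaabaabaaaaaab  b
    1  aaaaaab$aaabaab  b
    2  aaaaab$aaabaaba  a
    3  aaaab$aaabaabaa  a
    4  aaab$aaabaabaaa  a
    5  aaabaabaaaaaab$  $
    6  aab$aaabaabaaaa  a
    7  aabaaaaaab$aaab  b
    8  aabaabaaaaaab$a  a
    9  ab$aaabaabaaaaa  a
   10  abaaaaaab$aaaba  a
   11  abaabaaaaaab$aa  a
   12  b$aaabaabaaaaaa  a
   13  baaaaaab$aaabaa  a
   14  baabaaaaaab$aaa  a

bbaaa$abaaaaaaa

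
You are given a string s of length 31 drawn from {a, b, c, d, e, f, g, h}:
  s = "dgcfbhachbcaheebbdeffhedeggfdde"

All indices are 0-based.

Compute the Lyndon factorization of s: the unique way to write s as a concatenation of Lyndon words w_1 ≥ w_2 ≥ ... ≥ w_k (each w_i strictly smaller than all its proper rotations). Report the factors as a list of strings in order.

emit factor 1: 'dg' (i=0, period=2)
emit factor 2: 'cf' (i=2, period=2)
emit factor 3: 'bh' (i=4, period=2)
emit factor 4: 'achbcaheebbdeffhedeggfdde' (i=6, period=25)

["dg", "cf", "bh", "achbcaheebbdeffhedeggfdde"]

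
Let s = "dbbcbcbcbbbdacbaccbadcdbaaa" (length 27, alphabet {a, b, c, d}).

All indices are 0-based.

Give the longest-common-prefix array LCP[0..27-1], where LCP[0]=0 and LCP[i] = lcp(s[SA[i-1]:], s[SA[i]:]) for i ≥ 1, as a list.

[0, 1, 2, 1, 2, 1, 0, 2, 2, 1, 2, 2, 1, 3, 5, 1, 0, 3, 2, 2, 4, 1, 1, 0, 1, 2, 1]

rank→(start, suffix):
  0 → (26, 'a')
  1 → (25, 'aa')
  2 → (24, 'aaa')
  3 → (12, 'acbaccbadcdbaaa')
  4 → (15, 'accbadcdbaaa')
  5 → (19, 'adcdbaaa')
  6 → (23, 'baaa')
  7 → (14, 'baccbadcdbaaa')
  8 → (18, 'badcdbaaa')
  9 → (8, 'bbbdacbaccbadcdbaaa')
  10 → (1, 'bbcbcbcbbbdacbaccbadcdbaaa')
  11 → (9, 'bbdacbaccbadcdbaaa')
  12 → (6, 'bcbbbdacbaccbadcdbaaa')
  13 → (4, 'bcbcbbbdacbaccbadcdbaaa')
  14 → (2, 'bcbcbcbbbdacbaccbadcdbaaa')
  15 → (10, 'bdacbaccbadcdbaaa')
  16 → (13, 'cbaccbadcdbaaa')
  17 → (17, 'cbadcdbaaa')
  18 → (7, 'cbbbdacbaccbadcdbaaa')
  19 → (5, 'cbcbbbdacbaccbadcdbaaa')
  20 → (3, 'cbcbcbbbdacbaccbadcdbaaa')
  21 → (16, 'ccbadcdbaaa')
  22 → (21, 'cdbaaa')
  23 → (11, 'dacbaccbadcdbaaa')
  24 → (22, 'dbaaa')
  25 → (0, 'dbbcbcbcbbbdacbaccbadcdbaaa')
  26 → (20, 'dcdbaaa')

SA = [26, 25, 24, 12, 15, 19, 23, 14, 18, 8, 1, 9, 6, 4, 2, 10, 13, 17, 7, 5, 3, 16, 21, 11, 22, 0, 20]
i: (SA[i-1],SA[i]) lcp shared
  1: (26,25) 1 'a'
  2: (25,24) 2 'aa'
  3: (24,12) 1 'a'
  4: (12,15) 2 'ac'
  5: (15,19) 1 'a'
  6: (19,23) 0 ''
  7: (23,14) 2 'ba'
  8: (14,18) 2 'ba'
  9: (18,8) 1 'b'
  10: (8,1) 2 'bb'
  11: (1,9) 2 'bb'
  12: (9,6) 1 'b'
  13: (6,4) 3 'bcb'
  14: (4,2) 5 'bcbcb'
  15: (2,10) 1 'b'
  16: (10,13) 0 ''
  17: (13,17) 3 'cba'
  18: (17,7) 2 'cb'
  19: (7,5) 2 'cb'
  20: (5,3) 4 'cbcb'
  21: (3,16) 1 'c'
  22: (16,21) 1 'c'
  23: (21,11) 0 ''
  24: (11,22) 1 'd'
  25: (22,0) 2 'db'
  26: (0,20) 1 'd'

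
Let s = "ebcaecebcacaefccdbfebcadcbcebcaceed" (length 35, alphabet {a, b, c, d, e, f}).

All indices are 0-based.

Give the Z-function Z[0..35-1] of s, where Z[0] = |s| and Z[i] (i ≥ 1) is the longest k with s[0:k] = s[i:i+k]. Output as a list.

Z[0]=35
i=1: i≥r, start 0; Z[1]=0
i=2: i≥r, start 0; Z[2]=0
i=3: i≥r, start 0; Z[3]=0
i=4: i≥r, start 0; Z[4]=1 scan→box=[4,5)
i=5: i≥r, start 0; Z[5]=0
i=6: i≥r, start 0; Z[6]=4 scan→box=[6,10)
i=7: min(r-i=3, Z[1]=0)=0; Z[7]=0
i=8: min(r-i=2, Z[2]=0)=0; Z[8]=0
i=9: min(r-i=1, Z[3]=0)=0; Z[9]=0
i=10: i≥r, start 0; Z[10]=0
i=11: i≥r, start 0; Z[11]=0
i=12: i≥r, start 0; Z[12]=1 scan→box=[12,13)
i=13: i≥r, start 0; Z[13]=0
i=14: i≥r, start 0; Z[14]=0
i=15: i≥r, start 0; Z[15]=0
i=16: i≥r, start 0; Z[16]=0
i=17: i≥r, start 0; Z[17]=0
i=18: i≥r, start 0; Z[18]=0
i=19: i≥r, start 0; Z[19]=4 scan→box=[19,23)
i=20: min(r-i=3, Z[1]=0)=0; Z[20]=0
i=21: min(r-i=2, Z[2]=0)=0; Z[21]=0
i=22: min(r-i=1, Z[3]=0)=0; Z[22]=0
i=23: i≥r, start 0; Z[23]=0
i=24: i≥r, start 0; Z[24]=0
i=25: i≥r, start 0; Z[25]=0
i=26: i≥r, start 0; Z[26]=0
i=27: i≥r, start 0; Z[27]=4 scan→box=[27,31)
i=28: min(r-i=3, Z[1]=0)=0; Z[28]=0
i=29: min(r-i=2, Z[2]=0)=0; Z[29]=0
i=30: min(r-i=1, Z[3]=0)=0; Z[30]=0
i=31: i≥r, start 0; Z[31]=0
i=32: i≥r, start 0; Z[32]=1 scan→box=[32,33)
i=33: i≥r, start 0; Z[33]=1 scan→box=[33,34)
i=34: i≥r, start 0; Z[34]=0

[35, 0, 0, 0, 1, 0, 4, 0, 0, 0, 0, 0, 1, 0, 0, 0, 0, 0, 0, 4, 0, 0, 0, 0, 0, 0, 0, 4, 0, 0, 0, 0, 1, 1, 0]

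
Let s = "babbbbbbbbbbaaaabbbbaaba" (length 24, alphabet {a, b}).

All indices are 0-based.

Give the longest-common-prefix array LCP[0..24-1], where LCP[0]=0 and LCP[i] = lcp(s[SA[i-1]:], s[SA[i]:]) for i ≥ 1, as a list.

[0, 1, 3, 2, 3, 1, 2, 5, 0, 2, 3, 2, 1, 4, 2, 5, 3, 6, 4, 5, 6, 7, 8, 9]

sorted suffixes:
  #0 SA[0]=23  'a'
  #1 SA[1]=12  'aaaabbbbaaba'
  #2 SA[2]=13  'aaabbbbaaba'
  #3 SA[3]=20  'aaba'
  #4 SA[4]=14  'aabbbbaaba'
  #5 SA[5]=21  'aba'
  #6 SA[6]=15  'abbbbaaba'
  #7 SA[7]=1  'abbbbbbbbbbaaaabbbbaaba'
  #8 SA[8]=22  'ba'
  #9 SA[9]=11  'baaaabbbbaaba'
  #10 SA[10]=19  'baaba'
  #11 SA[11]=0  'babbbbbbbbbbaaaabbbbaaba'
  #12 SA[12]=10  'bbaaaabbbbaaba'
  #13 SA[13]=18  'bbaaba'
  #14 SA[14]=9  'bbbaaaabbbbaaba'
  #15 SA[15]=17  'bbbaaba'
  #16 SA[16]=8  'bbbbaaaabbbbaaba'
  #17 SA[17]=16  'bbbbaaba'
  #18 SA[18]=7  'bbbbbaaaabbbbaaba'
  #19 SA[19]=6  'bbbbbbaaaabbbbaaba'
  #20 SA[20]=5  'bbbbbbbaaaabbbbaaba'
  #21 SA[21]=4  'bbbbbbbbaaaabbbbaaba'
  #22 SA[22]=3  'bbbbbbbbbaaaabbbbaaba'
  #23 SA[23]=2  'bbbbbbbbbbaaaabbbbaaba'

SA = [23, 12, 13, 20, 14, 21, 15, 1, 22, 11, 19, 0, 10, 18, 9, 17, 8, 16, 7, 6, 5, 4, 3, 2]
i: (SA[i-1],SA[i]) lcp shared
  1: (23,12) 1 'a'
  2: (12,13) 3 'aaa'
  3: (13,20) 2 'aa'
  4: (20,14) 3 'aab'
  5: (14,21) 1 'a'
  6: (21,15) 2 'ab'
  7: (15,1) 5 'abbbb'
  8: (1,22) 0 ''
  9: (22,11) 2 'ba'
  10: (11,19) 3 'baa'
  11: (19,0) 2 'ba'
  12: (0,10) 1 'b'
  13: (10,18) 4 'bbaa'
  14: (18,9) 2 'bb'
  15: (9,17) 5 'bbbaa'
  16: (17,8) 3 'bbb'
  17: (8,16) 6 'bbbbaa'
  18: (16,7) 4 'bbbb'
  19: (7,6) 5 'bbbbb'
  20: (6,5) 6 'bbbbbb'
  21: (5,4) 7 'bbbbbbb'
  22: (4,3) 8 'bbbbbbbb'
  23: (3,2) 9 'bbbbbbbbb'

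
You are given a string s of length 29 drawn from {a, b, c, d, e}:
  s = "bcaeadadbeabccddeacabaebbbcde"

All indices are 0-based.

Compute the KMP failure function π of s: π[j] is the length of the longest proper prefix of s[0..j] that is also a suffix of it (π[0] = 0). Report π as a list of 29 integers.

π[0] = 0
j=1 s[j]='c': π[1]=0 (border '')
j=2 s[j]='a': π[2]=0 (border '')
j=3 s[j]='e': π[3]=0 (border '')
j=4 s[j]='a': π[4]=0 (border '')
j=5 s[j]='d': π[5]=0 (border '')
j=6 s[j]='a': π[6]=0 (border '')
j=7 s[j]='d': π[7]=0 (border '')
j=8 s[j]='b': π[8]=1 (border 'b')
j=9 s[j]='e': k: 1→0; π[9]=0 (border '')
j=10 s[j]='a': π[10]=0 (border '')
j=11 s[j]='b': π[11]=1 (border 'b')
j=12 s[j]='c': π[12]=2 (border 'bc')
j=13 s[j]='c': k: 2→0; π[13]=0 (border '')
j=14 s[j]='d': π[14]=0 (border '')
j=15 s[j]='d': π[15]=0 (border '')
j=16 s[j]='e': π[16]=0 (border '')
j=17 s[j]='a': π[17]=0 (border '')
j=18 s[j]='c': π[18]=0 (border '')
j=19 s[j]='a': π[19]=0 (border '')
j=20 s[j]='b': π[20]=1 (border 'b')
j=21 s[j]='a': k: 1→0; π[21]=0 (border '')
j=22 s[j]='e': π[22]=0 (border '')
j=23 s[j]='b': π[23]=1 (border 'b')
j=24 s[j]='b': k: 1→0; π[24]=1 (border 'b')
j=25 s[j]='b': k: 1→0; π[25]=1 (border 'b')
j=26 s[j]='c': π[26]=2 (border 'bc')
j=27 s[j]='d': k: 2→0; π[27]=0 (border '')
j=28 s[j]='e': π[28]=0 (border '')

[0, 0, 0, 0, 0, 0, 0, 0, 1, 0, 0, 1, 2, 0, 0, 0, 0, 0, 0, 0, 1, 0, 0, 1, 1, 1, 2, 0, 0]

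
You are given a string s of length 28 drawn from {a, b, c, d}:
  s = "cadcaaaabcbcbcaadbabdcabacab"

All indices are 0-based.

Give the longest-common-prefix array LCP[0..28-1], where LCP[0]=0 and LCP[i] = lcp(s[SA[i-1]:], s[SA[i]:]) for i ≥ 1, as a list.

sorted suffixes:
  #0 SA[0]=4  'aaaabcbcbcaadbabdcabacab'
  #1 SA[1]=5  'aaabcbcbcaadbabdcabacab'
  #2 SA[2]=6  'aabcbcbcaadbabdcabacab'
  #3 SA[3]=14  'aadbabdcabacab'
  #4 SA[4]=26  'ab'
  #5 SA[5]=22  'abacab'
  #6 SA[6]=7  'abcbcbcaadbabdcabacab'
  #7 SA[7]=18  'abdcabacab'
  #8 SA[8]=24  'acab'
  #9 SA[9]=15  'adbabdcabacab'
  #10 SA[10]=1  'adcaaaabcbcbcaadbabdcabacab'
  #11 SA[11]=27  'b'
  #12 SA[12]=17  'babdcabacab'
  #13 SA[13]=23  'bacab'
  #14 SA[14]=12  'bcaadbabdcabacab'
  #15 SA[15]=10  'bcbcaadbabdcabacab'
  #16 SA[16]=8  'bcbcbcaadbabdcabacab'
  #17 SA[17]=19  'bdcabacab'
  #18 SA[18]=3  'caaaabcbcbcaadbabdcabacab'
  #19 SA[19]=13  'caadbabdcabacab'
  #20 SA[20]=25  'cab'
  #21 SA[21]=21  'cabacab'
  #22 SA[22]=0  'cadcaaaabcbcbcaadbabdcabacab'
  #23 SA[23]=11  'cbcaadbabdcabacab'
  #24 SA[24]=9  'cbcbcaadbabdcabacab'
  #25 SA[25]=16  'dbabdcabacab'
  #26 SA[26]=2  'dcaaaabcbcbcaadbabdcabacab'
  #27 SA[27]=20  'dcabacab'

SA = [4, 5, 6, 14, 26, 22, 7, 18, 24, 15, 1, 27, 17, 23, 12, 10, 8, 19, 3, 13, 25, 21, 0, 11, 9, 16, 2, 20]
rank  pair      lcp
   1  s[4:],s[5:]  3  'aaa'
   2  s[5:],s[6:]  2  'aa'
   3  s[6:],s[14:]  2  'aa'
   4  s[14:],s[26:]  1  'a'
   5  s[26:],s[22:]  2  'ab'
   6  s[22:],s[7:]  2  'ab'
   7  s[7:],s[18:]  2  'ab'
   8  s[18:],s[24:]  1  'a'
   9  s[24:],s[15:]  1  'a'
  10  s[15:],s[1:]  2  'ad'
  11  s[1:],s[27:]  0  ''
  12  s[27:],s[17:]  1  'b'
  13  s[17:],s[23:]  2  'ba'
  14  s[23:],s[12:]  1  'b'
  15  s[12:],s[10:]  2  'bc'
  16  s[10:],s[8:]  4  'bcbc'
  17  s[8:],s[19:]  1  'b'
  18  s[19:],s[3:]  0  ''
  19  s[3:],s[13:]  3  'caa'
  20  s[13:],s[25:]  2  'ca'
  21  s[25:],s[21:]  3  'cab'
  22  s[21:],s[0:]  2  'ca'
  23  s[0:],s[11:]  1  'c'
  24  s[11:],s[9:]  3  'cbc'
  25  s[9:],s[16:]  0  ''
  26  s[16:],s[2:]  1  'd'
  27  s[2:],s[20:]  3  'dca'

[0, 3, 2, 2, 1, 2, 2, 2, 1, 1, 2, 0, 1, 2, 1, 2, 4, 1, 0, 3, 2, 3, 2, 1, 3, 0, 1, 3]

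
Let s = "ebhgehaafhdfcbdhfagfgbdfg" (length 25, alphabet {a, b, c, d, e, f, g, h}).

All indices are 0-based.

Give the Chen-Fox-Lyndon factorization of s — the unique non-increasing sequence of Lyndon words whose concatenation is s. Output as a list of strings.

["e", "bhgeh", "aafhdfcbdhfagfgbdfg"]

emit factor 1: 'e' (i=0, period=1)
emit factor 2: 'bhgeh' (i=1, period=5)
emit factor 3: 'aafhdfcbdhfagfgbdfg' (i=6, period=19)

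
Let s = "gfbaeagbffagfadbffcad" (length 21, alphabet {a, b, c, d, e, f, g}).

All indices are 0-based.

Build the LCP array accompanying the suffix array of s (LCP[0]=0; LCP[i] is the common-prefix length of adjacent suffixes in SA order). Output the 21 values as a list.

rank | idx | suffix
   0 |  19 | ad
   1 |  13 | adbffcad
   2 |   3 | aeagbffagfadbffcad
   3 |   5 | agbffagfadbffcad
   4 |  10 | agfadbffcad
   5 |   2 | baeagbffagfadbffcad
   6 |   7 | bffagfadbffcad
   7 |  15 | bffcad
   8 |  18 | cad
   9 |  20 | d
  10 |  14 | dbffcad
  11 |   4 | eagbffagfadbffcad
  12 |  12 | fadbffcad
  13 |   9 | fagfadbffcad
  14 |   1 | fbaeagbffagfadbffcad
  15 |  17 | fcad
  16 |   8 | ffagfadbffcad
  17 |  16 | ffcad
  18 |   6 | gbffagfadbffcad
  19 |  11 | gfadbffcad
  20 |   0 | gfbaeagbffagfadbffcad

SA = [19, 13, 3, 5, 10, 2, 7, 15, 18, 20, 14, 4, 12, 9, 1, 17, 8, 16, 6, 11, 0]
[i] adj suffixes → lcp
  [1] 19/13 → 2 ('ad')
  [2] 13/3 → 1 ('a')
  [3] 3/5 → 1 ('a')
  [4] 5/10 → 2 ('ag')
  [5] 10/2 → 0 ('')
  [6] 2/7 → 1 ('b')
  [7] 7/15 → 3 ('bff')
  [8] 15/18 → 0 ('')
  [9] 18/20 → 0 ('')
  [10] 20/14 → 1 ('d')
  [11] 14/4 → 0 ('')
  [12] 4/12 → 0 ('')
  [13] 12/9 → 2 ('fa')
  [14] 9/1 → 1 ('f')
  [15] 1/17 → 1 ('f')
  [16] 17/8 → 1 ('f')
  [17] 8/16 → 2 ('ff')
  [18] 16/6 → 0 ('')
  [19] 6/11 → 1 ('g')
  [20] 11/0 → 2 ('gf')

[0, 2, 1, 1, 2, 0, 1, 3, 0, 0, 1, 0, 0, 2, 1, 1, 1, 2, 0, 1, 2]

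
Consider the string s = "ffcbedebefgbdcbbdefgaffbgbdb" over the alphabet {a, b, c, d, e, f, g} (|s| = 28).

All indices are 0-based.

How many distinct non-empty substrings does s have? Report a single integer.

374

rank→(start, suffix):
  0 → (20, 'affbgbdb')
  1 → (27, 'b')
  2 → (14, 'bbdefgaffbgbdb')
  3 → (25, 'bdb')
  4 → (11, 'bdcbbdefgaffbgbdb')
  5 → (15, 'bdefgaffbgbdb')
  6 → (3, 'bedebefgbdcbbdefgaffbgbdb')
  7 → (7, 'befgbdcbbdefgaffbgbdb')
  8 → (23, 'bgbdb')
  9 → (13, 'cbbdefgaffbgbdb')
  10 → (2, 'cbedebefgbdcbbdefgaffbgbdb')
  11 → (26, 'db')
  12 → (12, 'dcbbdefgaffbgbdb')
  13 → (5, 'debefgbdcbbdefgaffbgbdb')
  14 → (16, 'defgaffbgbdb')
  15 → (6, 'ebefgbdcbbdefgaffbgbdb')
  16 → (4, 'edebefgbdcbbdefgaffbgbdb')
  17 → (17, 'efgaffbgbdb')
  18 → (8, 'efgbdcbbdefgaffbgbdb')
  19 → (22, 'fbgbdb')
  20 → (1, 'fcbedebefgbdcbbdefgaffbgbdb')
  21 → (21, 'ffbgbdb')
  22 → (0, 'ffcbedebefgbdcbbdefgaffbgbdb')
  23 → (18, 'fgaffbgbdb')
  24 → (9, 'fgbdcbbdefgaffbgbdb')
  25 → (19, 'gaffbgbdb')
  26 → (24, 'gbdb')
  27 → (10, 'gbdcbbdefgaffbgbdb')

SA = [20, 27, 14, 25, 11, 15, 3, 7, 23, 13, 2, 26, 12, 5, 16, 6, 4, 17, 8, 22, 1, 21, 0, 18, 9, 19, 24, 10]
[i] adj suffixes → lcp
  [1] 20/27 → 0 ('')
  [2] 27/14 → 1 ('b')
  [3] 14/25 → 1 ('b')
  [4] 25/11 → 2 ('bd')
  [5] 11/15 → 2 ('bd')
  [6] 15/3 → 1 ('b')
  [7] 3/7 → 2 ('be')
  [8] 7/23 → 1 ('b')
  [9] 23/13 → 0 ('')
  [10] 13/2 → 2 ('cb')
  [11] 2/26 → 0 ('')
  [12] 26/12 → 1 ('d')
  [13] 12/5 → 1 ('d')
  [14] 5/16 → 2 ('de')
  [15] 16/6 → 0 ('')
  [16] 6/4 → 1 ('e')
  [17] 4/17 → 1 ('e')
  [18] 17/8 → 3 ('efg')
  [19] 8/22 → 0 ('')
  [20] 22/1 → 1 ('f')
  [21] 1/21 → 1 ('f')
  [22] 21/0 → 2 ('ff')
  [23] 0/18 → 1 ('f')
  [24] 18/9 → 2 ('fg')
  [25] 9/19 → 0 ('')
  [26] 19/24 → 1 ('g')
  [27] 24/10 → 3 ('gbd')

n(n+1)/2 = 28·29/2 = 406
Σ LCP = 0 + 0 + 1 + 1 + 2 + 2 + 1 + 2 + 1 + 0 + 2 + 0 + 1 + 1 + 2 + 0 + 1 + 1 + 3 + 0 + 1 + 1 + 2 + 1 + 2 + 0 + 1 + 3 = 32
distinct = 406 − 32 = 374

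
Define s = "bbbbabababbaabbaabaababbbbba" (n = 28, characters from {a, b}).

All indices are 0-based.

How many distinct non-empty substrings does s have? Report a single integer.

rank→(start, suffix):
  0 → (27, 'a')
  1 → (15, 'aabaababbbbba')
  2 → (18, 'aababbbbba')
  3 → (11, 'aabbaabaababbbbba')
  4 → (16, 'abaababbbbba')
  5 → (4, 'abababbaabbaabaababbbbba')
  6 → (6, 'ababbaabbaabaababbbbba')
  7 → (19, 'ababbbbba')
  8 → (12, 'abbaabaababbbbba')
  9 → (8, 'abbaabbaabaababbbbba')
  10 → (21, 'abbbbba')
  11 → (26, 'ba')
  12 → (14, 'baabaababbbbba')
  13 → (17, 'baababbbbba')
  14 → (10, 'baabbaabaababbbbba')
  15 → (3, 'babababbaabbaabaababbbbba')
  16 → (5, 'bababbaabbaabaababbbbba')
  17 → (7, 'babbaabbaabaababbbbba')
  18 → (20, 'babbbbba')
  19 → (25, 'bba')
  20 → (13, 'bbaabaababbbbba')
  21 → (9, 'bbaabbaabaababbbbba')
  22 → (2, 'bbabababbaabbaabaababbbbba')
  23 → (24, 'bbba')
  24 → (1, 'bbbabababbaabbaabaababbbbba')
  25 → (23, 'bbbba')
  26 → (0, 'bbbbabababbaabbaabaababbbbba')
  27 → (22, 'bbbbba')

SA = [27, 15, 18, 11, 16, 4, 6, 19, 12, 8, 21, 26, 14, 17, 10, 3, 5, 7, 20, 25, 13, 9, 2, 24, 1, 23, 0, 22]
rank  pair      lcp
   1  s[27:],s[15:]  1  'a'
   2  s[15:],s[18:]  4  'aaba'
   3  s[18:],s[11:]  3  'aab'
   4  s[11:],s[16:]  1  'a'
   5  s[16:],s[4:]  3  'aba'
   6  s[4:],s[6:]  4  'abab'
   7  s[6:],s[19:]  5  'ababb'
   8  s[19:],s[12:]  2  'ab'
   9  s[12:],s[8:]  6  'abbaab'
  10  s[8:],s[21:]  3  'abb'
  11  s[21:],s[26:]  0  ''
  12  s[26:],s[14:]  2  'ba'
  13  s[14:],s[17:]  5  'baaba'
  14  s[17:],s[10:]  4  'baab'
  15  s[10:],s[3:]  2  'ba'
  16  s[3:],s[5:]  5  'babab'
  17  s[5:],s[7:]  3  'bab'
  18  s[7:],s[20:]  4  'babb'
  19  s[20:],s[25:]  1  'b'
  20  s[25:],s[13:]  3  'bba'
  21  s[13:],s[9:]  5  'bbaab'
  22  s[9:],s[2:]  3  'bba'
  23  s[2:],s[24:]  2  'bb'
  24  s[24:],s[1:]  4  'bbba'
  25  s[1:],s[23:]  3  'bbb'
  26  s[23:],s[0:]  5  'bbbba'
  27  s[0:],s[22:]  4  'bbbb'

n(n+1)/2 = 28·29/2 = 406
Σ LCP = 0 + 1 + 4 + 3 + 1 + 3 + 4 + 5 + 2 + 6 + 3 + 0 + 2 + 5 + 4 + 2 + 5 + 3 + 4 + 1 + 3 + 5 + 3 + 2 + 4 + 3 + 5 + 4 = 87
distinct = 406 − 87 = 319

319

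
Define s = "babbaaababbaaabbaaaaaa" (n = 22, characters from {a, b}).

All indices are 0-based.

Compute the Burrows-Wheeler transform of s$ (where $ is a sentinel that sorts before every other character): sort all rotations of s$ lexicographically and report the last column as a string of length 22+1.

aaaaaabbbaaaabbbbb$aaaa

rank  rotation                 last
    0  $babbaaababbaaabbaaaaaa  a
    1  a$babbaaababbaaabbaaaaa  a
    2  aa$babbaaababbaaabbaaaa  a
    3  aaa$babbaaababbaaabbaaa  a
    4  aaaa$babbaaababbaaabbaa  a
    5  aaaaa$babbaaababbaaabba  a
    6  aaaaaa$babbaaababbaaabb  b
    7  aaababbaaabbaaaaaa$babb  b
    8  aaabbaaaaaa$babbaaababb  b
    9  aababbaaabbaaaaaa$babba  a
   10  aabbaaaaaa$babbaaababba  a
   11  ababbaaabbaaaaaa$babbaa  a
   12  abbaaaaaa$babbaaababbaa  a
   13  abbaaababbaaabbaaaaaa$b  b
   14  abbaaabbaaaaaa$babbaaab  b
   15  baaaaaa$babbaaababbaaab  b
   16  baaababbaaabbaaaaaa$bab  b
   17  baaabbaaaaaa$babbaaabab  b
   18  babbaaababbaaabbaaaaaa$  $
   19  babbaaabbaaaaaa$babbaaa  a
   20  bbaaaaaa$babbaaababbaaa  a
   21  bbaaababbaaabbaaaaaa$ba  a
   22  bbaaabbaaaaaa$babbaaaba  a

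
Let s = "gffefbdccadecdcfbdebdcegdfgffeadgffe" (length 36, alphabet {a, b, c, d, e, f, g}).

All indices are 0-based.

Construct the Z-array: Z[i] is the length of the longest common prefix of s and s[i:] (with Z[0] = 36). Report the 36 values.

Z[0]=36
i=1: outside box; Z[1]=0
i=2: outside box; Z[2]=0
i=3: outside box; Z[3]=0
i=4: outside box; Z[4]=0
i=5: outside box; Z[5]=0
i=6: outside box; Z[6]=0
i=7: outside box; Z[7]=0
i=8: outside box; Z[8]=0
i=9: outside box; Z[9]=0
i=10: outside box; Z[10]=0
i=11: outside box; Z[11]=0
i=12: outside box; Z[12]=0
i=13: outside box; Z[13]=0
i=14: outside box; Z[14]=0
i=15: outside box; Z[15]=0
i=16: outside box; Z[16]=0
i=17: outside box; Z[17]=0
i=18: outside box; Z[18]=0
i=19: outside box; Z[19]=0
i=20: outside box; Z[20]=0
i=21: outside box; Z[21]=0
i=22: outside box; Z[22]=0
i=23: outside box; Z[23]=1 grow→box=[23,24)
i=24: outside box; Z[24]=0
i=25: outside box; Z[25]=0
i=26: outside box; Z[26]=4 grow→box=[26,30)
i=27: min(r-i=3, Z[1]=0)=0; Z[27]=0
i=28: min(r-i=2, Z[2]=0)=0; Z[28]=0
i=29: min(r-i=1, Z[3]=0)=0; Z[29]=0
i=30: outside box; Z[30]=0
i=31: outside box; Z[31]=0
i=32: outside box; Z[32]=4 grow→box=[32,36)
i=33: min(r-i=3, Z[1]=0)=0; Z[33]=0
i=34: min(r-i=2, Z[2]=0)=0; Z[34]=0
i=35: min(r-i=1, Z[3]=0)=0; Z[35]=0

[36, 0, 0, 0, 0, 0, 0, 0, 0, 0, 0, 0, 0, 0, 0, 0, 0, 0, 0, 0, 0, 0, 0, 1, 0, 0, 4, 0, 0, 0, 0, 0, 4, 0, 0, 0]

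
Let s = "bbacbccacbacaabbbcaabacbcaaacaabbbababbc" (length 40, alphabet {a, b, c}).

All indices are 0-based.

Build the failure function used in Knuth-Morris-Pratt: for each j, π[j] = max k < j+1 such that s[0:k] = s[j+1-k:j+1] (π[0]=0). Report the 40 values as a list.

[0, 1, 0, 0, 1, 0, 0, 0, 0, 1, 0, 0, 0, 0, 1, 2, 2, 0, 0, 0, 1, 0, 0, 1, 0, 0, 0, 0, 0, 0, 0, 1, 2, 2, 3, 1, 0, 1, 2, 0]

π[0] = 0
j=1 s[j]='b': π[1]=1 (border 'b')
j=2 s[j]='a': k: 1→0; π[2]=0 (border '')
j=3 s[j]='c': π[3]=0 (border '')
j=4 s[j]='b': π[4]=1 (border 'b')
j=5 s[j]='c': k: 1→0; π[5]=0 (border '')
j=6 s[j]='c': π[6]=0 (border '')
j=7 s[j]='a': π[7]=0 (border '')
j=8 s[j]='c': π[8]=0 (border '')
j=9 s[j]='b': π[9]=1 (border 'b')
j=10 s[j]='a': k: 1→0; π[10]=0 (border '')
j=11 s[j]='c': π[11]=0 (border '')
j=12 s[j]='a': π[12]=0 (border '')
j=13 s[j]='a': π[13]=0 (border '')
j=14 s[j]='b': π[14]=1 (border 'b')
j=15 s[j]='b': π[15]=2 (border 'bb')
j=16 s[j]='b': k: 2→1; π[16]=2 (border 'bb')
j=17 s[j]='c': k: 2→1→0; π[17]=0 (border '')
j=18 s[j]='a': π[18]=0 (border '')
j=19 s[j]='a': π[19]=0 (border '')
j=20 s[j]='b': π[20]=1 (border 'b')
j=21 s[j]='a': k: 1→0; π[21]=0 (border '')
j=22 s[j]='c': π[22]=0 (border '')
j=23 s[j]='b': π[23]=1 (border 'b')
j=24 s[j]='c': k: 1→0; π[24]=0 (border '')
j=25 s[j]='a': π[25]=0 (border '')
j=26 s[j]='a': π[26]=0 (border '')
j=27 s[j]='a': π[27]=0 (border '')
j=28 s[j]='c': π[28]=0 (border '')
j=29 s[j]='a': π[29]=0 (border '')
j=30 s[j]='a': π[30]=0 (border '')
j=31 s[j]='b': π[31]=1 (border 'b')
j=32 s[j]='b': π[32]=2 (border 'bb')
j=33 s[j]='b': k: 2→1; π[33]=2 (border 'bb')
j=34 s[j]='a': π[34]=3 (border 'bba')
j=35 s[j]='b': k: 3→0; π[35]=1 (border 'b')
j=36 s[j]='a': k: 1→0; π[36]=0 (border '')
j=37 s[j]='b': π[37]=1 (border 'b')
j=38 s[j]='b': π[38]=2 (border 'bb')
j=39 s[j]='c': k: 2→1→0; π[39]=0 (border '')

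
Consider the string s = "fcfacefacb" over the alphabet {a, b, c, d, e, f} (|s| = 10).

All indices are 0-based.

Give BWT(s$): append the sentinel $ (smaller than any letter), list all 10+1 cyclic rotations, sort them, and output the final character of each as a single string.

bffcaafcec$

rank  rotation     last
    0  $fcfacefacb  b
    1  acb$fcfacef  f
    2  acefacb$fcf  f
    3  b$fcfacefac  c
    4  cb$fcfacefa  a
    5  cefacb$fcfa  a
    6  cfacefacb$f  f
    7  efacb$fcfac  c
    8  facb$fcface  e
    9  facefacb$fc  c
   10  fcfacefacb$  $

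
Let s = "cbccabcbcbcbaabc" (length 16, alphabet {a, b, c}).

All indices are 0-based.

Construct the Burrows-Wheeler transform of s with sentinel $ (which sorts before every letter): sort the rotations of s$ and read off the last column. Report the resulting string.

cbaccaccacbcbbb$b

rank  rotation           last
    0  $cbccabcbcbcbaabc  c
    1  aabc$cbccabcbcbcb  b
    2  abc$cbccabcbcbcba  a
    3  abcbcbcbaabc$cbcc  c
    4  baabc$cbccabcbcbc  c
    5  bc$cbccabcbcbcbaa  a
    6  bcbaabc$cbccabcbc  c
    7  bcbcbaabc$cbccabc  c
    8  bcbcbcbaabc$cbcca  a
    9  bccabcbcbcbaabc$c  c
   10  c$cbccabcbcbcbaab  b
   11  cabcbcbcbaabc$cbc  c
   12  cbaabc$cbccabcbcb  b
   13  cbcbaabc$cbccabcb  b
   14  cbcbcbaabc$cbccab  b
   15  cbccabcbcbcbaabc$  $
   16  ccabcbcbcbaabc$cb  b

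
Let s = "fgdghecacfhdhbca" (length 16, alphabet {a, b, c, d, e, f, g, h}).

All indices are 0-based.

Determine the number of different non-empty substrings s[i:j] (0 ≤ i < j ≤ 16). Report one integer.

rank | idx | suffix
   0 |  15 | a
   1 |   7 | acfhdhbca
   2 |  13 | bca
   3 |  14 | ca
   4 |   6 | cacfhdhbca
   5 |   8 | cfhdhbca
   6 |   2 | dghecacfhdhbca
   7 |  11 | dhbca
   8 |   5 | ecacfhdhbca
   9 |   0 | fgdghecacfhdhbca
  10 |   9 | fhdhbca
  11 |   1 | gdghecacfhdhbca
  12 |   3 | ghecacfhdhbca
  13 |  12 | hbca
  14 |  10 | hdhbca
  15 |   4 | hecacfhdhbca

SA = [15, 7, 13, 14, 6, 8, 2, 11, 5, 0, 9, 1, 3, 12, 10, 4]
rank  pair      lcp
   1  s[15:],s[7:]  1  'a'
   2  s[7:],s[13:]  0  ''
   3  s[13:],s[14:]  0  ''
   4  s[14:],s[6:]  2  'ca'
   5  s[6:],s[8:]  1  'c'
   6  s[8:],s[2:]  0  ''
   7  s[2:],s[11:]  1  'd'
   8  s[11:],s[5:]  0  ''
   9  s[5:],s[0:]  0  ''
  10  s[0:],s[9:]  1  'f'
  11  s[9:],s[1:]  0  ''
  12  s[1:],s[3:]  1  'g'
  13  s[3:],s[12:]  0  ''
  14  s[12:],s[10:]  1  'h'
  15  s[10:],s[4:]  1  'h'

n(n+1)/2 = 16·17/2 = 136
Σ LCP = 0 + 1 + 0 + 0 + 2 + 1 + 0 + 1 + 0 + 0 + 1 + 0 + 1 + 0 + 1 + 1 = 9
distinct = 136 − 9 = 127

127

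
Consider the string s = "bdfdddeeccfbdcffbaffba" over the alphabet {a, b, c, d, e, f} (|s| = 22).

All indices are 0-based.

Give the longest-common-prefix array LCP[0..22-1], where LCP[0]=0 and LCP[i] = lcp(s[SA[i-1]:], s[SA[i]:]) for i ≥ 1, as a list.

rank→(start, suffix):
  0 → (21, 'a')
  1 → (17, 'affba')
  2 → (20, 'ba')
  3 → (16, 'baffba')
  4 → (11, 'bdcffbaffba')
  5 → (0, 'bdfdddeeccfbdcffbaffba')
  6 → (8, 'ccfbdcffbaffba')
  7 → (9, 'cfbdcffbaffba')
  8 → (13, 'cffbaffba')
  9 → (12, 'dcffbaffba')
  10 → (3, 'dddeeccfbdcffbaffba')
  11 → (4, 'ddeeccfbdcffbaffba')
  12 → (5, 'deeccfbdcffbaffba')
  13 → (1, 'dfdddeeccfbdcffbaffba')
  14 → (7, 'eccfbdcffbaffba')
  15 → (6, 'eeccfbdcffbaffba')
  16 → (19, 'fba')
  17 → (15, 'fbaffba')
  18 → (10, 'fbdcffbaffba')
  19 → (2, 'fdddeeccfbdcffbaffba')
  20 → (18, 'ffba')
  21 → (14, 'ffbaffba')

SA = [21, 17, 20, 16, 11, 0, 8, 9, 13, 12, 3, 4, 5, 1, 7, 6, 19, 15, 10, 2, 18, 14]
i: (SA[i-1],SA[i]) lcp shared
  1: (21,17) 1 'a'
  2: (17,20) 0 ''
  3: (20,16) 2 'ba'
  4: (16,11) 1 'b'
  5: (11,0) 2 'bd'
  6: (0,8) 0 ''
  7: (8,9) 1 'c'
  8: (9,13) 2 'cf'
  9: (13,12) 0 ''
  10: (12,3) 1 'd'
  11: (3,4) 2 'dd'
  12: (4,5) 1 'd'
  13: (5,1) 1 'd'
  14: (1,7) 0 ''
  15: (7,6) 1 'e'
  16: (6,19) 0 ''
  17: (19,15) 3 'fba'
  18: (15,10) 2 'fb'
  19: (10,2) 1 'f'
  20: (2,18) 1 'f'
  21: (18,14) 4 'ffba'

[0, 1, 0, 2, 1, 2, 0, 1, 2, 0, 1, 2, 1, 1, 0, 1, 0, 3, 2, 1, 1, 4]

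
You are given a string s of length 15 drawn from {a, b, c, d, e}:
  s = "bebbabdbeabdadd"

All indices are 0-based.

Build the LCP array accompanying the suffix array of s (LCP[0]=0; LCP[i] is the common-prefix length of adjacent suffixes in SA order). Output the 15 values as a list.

sorted suffixes:
  #0 SA[0]=9  'abdadd'
  #1 SA[1]=4  'abdbeabdadd'
  #2 SA[2]=12  'add'
  #3 SA[3]=3  'babdbeabdadd'
  #4 SA[4]=2  'bbabdbeabdadd'
  #5 SA[5]=10  'bdadd'
  #6 SA[6]=5  'bdbeabdadd'
  #7 SA[7]=7  'beabdadd'
  #8 SA[8]=0  'bebbabdbeabdadd'
  #9 SA[9]=14  'd'
  #10 SA[10]=11  'dadd'
  #11 SA[11]=6  'dbeabdadd'
  #12 SA[12]=13  'dd'
  #13 SA[13]=8  'eabdadd'
  #14 SA[14]=1  'ebbabdbeabdadd'

SA = [9, 4, 12, 3, 2, 10, 5, 7, 0, 14, 11, 6, 13, 8, 1]
i: (SA[i-1],SA[i]) lcp shared
  1: (9,4) 3 'abd'
  2: (4,12) 1 'a'
  3: (12,3) 0 ''
  4: (3,2) 1 'b'
  5: (2,10) 1 'b'
  6: (10,5) 2 'bd'
  7: (5,7) 1 'b'
  8: (7,0) 2 'be'
  9: (0,14) 0 ''
  10: (14,11) 1 'd'
  11: (11,6) 1 'd'
  12: (6,13) 1 'd'
  13: (13,8) 0 ''
  14: (8,1) 1 'e'

[0, 3, 1, 0, 1, 1, 2, 1, 2, 0, 1, 1, 1, 0, 1]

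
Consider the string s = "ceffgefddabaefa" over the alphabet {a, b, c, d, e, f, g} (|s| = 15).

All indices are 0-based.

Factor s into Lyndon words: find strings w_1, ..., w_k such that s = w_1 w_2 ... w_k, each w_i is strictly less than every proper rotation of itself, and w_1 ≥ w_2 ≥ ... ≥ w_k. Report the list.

["ceffgefdd", "abaef", "a"]

emit factor 1: 'ceffgefdd' (i=0, period=9)
emit factor 2: 'abaef' (i=9, period=5)
emit factor 3: 'a' (i=14, period=1)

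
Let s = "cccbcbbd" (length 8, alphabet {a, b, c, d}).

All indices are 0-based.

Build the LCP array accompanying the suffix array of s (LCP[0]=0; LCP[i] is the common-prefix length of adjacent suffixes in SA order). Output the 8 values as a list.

[0, 1, 1, 0, 2, 1, 2, 0]

sorted suffixes:
  #0 SA[0]=5  'bbd'
  #1 SA[1]=3  'bcbbd'
  #2 SA[2]=6  'bd'
  #3 SA[3]=4  'cbbd'
  #4 SA[4]=2  'cbcbbd'
  #5 SA[5]=1  'ccbcbbd'
  #6 SA[6]=0  'cccbcbbd'
  #7 SA[7]=7  'd'

SA = [5, 3, 6, 4, 2, 1, 0, 7]
[i] adj suffixes → lcp
  [1] 5/3 → 1 ('b')
  [2] 3/6 → 1 ('b')
  [3] 6/4 → 0 ('')
  [4] 4/2 → 2 ('cb')
  [5] 2/1 → 1 ('c')
  [6] 1/0 → 2 ('cc')
  [7] 0/7 → 0 ('')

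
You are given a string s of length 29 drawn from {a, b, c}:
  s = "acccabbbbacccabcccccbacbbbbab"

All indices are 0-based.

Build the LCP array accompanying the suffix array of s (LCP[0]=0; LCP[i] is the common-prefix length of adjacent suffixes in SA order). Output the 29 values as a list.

[0, 2, 2, 1, 2, 6, 0, 1, 2, 3, 1, 3, 2, 4, 3, 5, 1, 0, 3, 1, 2, 1, 4, 2, 2, 5, 3, 3, 4]

rank | idx | suffix
   0 |  27 | ab
   1 |   4 | abbbbacccabcccccbacbbbbab
   2 |  13 | abcccccbacbbbbab
   3 |  21 | acbbbbab
   4 |   0 | acccabbbbacccabcccccbacbbbbab
   5 |   9 | acccabcccccbacbbbbab
   6 |  28 | b
   7 |  26 | bab
   8 |  20 | bacbbbbab
   9 |   8 | bacccabcccccbacbbbbab
  10 |  25 | bbab
  11 |   7 | bbacccabcccccbacbbbbab
  12 |  24 | bbbab
  13 |   6 | bbbacccabcccccbacbbbbab
  14 |  23 | bbbbab
  15 |   5 | bbbbacccabcccccbacbbbbab
  16 |  14 | bcccccbacbbbbab
  17 |   3 | cabbbbacccabcccccbacbbbbab
  18 |  12 | cabcccccbacbbbbab
  19 |  19 | cbacbbbbab
  20 |  22 | cbbbbab
  21 |   2 | ccabbbbacccabcccccbacbbbbab
  22 |  11 | ccabcccccbacbbbbab
  23 |  18 | ccbacbbbbab
  24 |   1 | cccabbbbacccabcccccbacbbbbab
  25 |  10 | cccabcccccbacbbbbab
  26 |  17 | cccbacbbbbab
  27 |  16 | ccccbacbbbbab
  28 |  15 | cccccbacbbbbab

SA = [27, 4, 13, 21, 0, 9, 28, 26, 20, 8, 25, 7, 24, 6, 23, 5, 14, 3, 12, 19, 22, 2, 11, 18, 1, 10, 17, 16, 15]
rank  pair      lcp
   1  s[27:],s[4:]  2  'ab'
   2  s[4:],s[13:]  2  'ab'
   3  s[13:],s[21:]  1  'a'
   4  s[21:],s[0:]  2  'ac'
   5  s[0:],s[9:]  6  'acccab'
   6  s[9:],s[28:]  0  ''
   7  s[28:],s[26:]  1  'b'
   8  s[26:],s[20:]  2  'ba'
   9  s[20:],s[8:]  3  'bac'
  10  s[8:],s[25:]  1  'b'
  11  s[25:],s[7:]  3  'bba'
  12  s[7:],s[24:]  2  'bb'
  13  s[24:],s[6:]  4  'bbba'
  14  s[6:],s[23:]  3  'bbb'
  15  s[23:],s[5:]  5  'bbbba'
  16  s[5:],s[14:]  1  'b'
  17  s[14:],s[3:]  0  ''
  18  s[3:],s[12:]  3  'cab'
  19  s[12:],s[19:]  1  'c'
  20  s[19:],s[22:]  2  'cb'
  21  s[22:],s[2:]  1  'c'
  22  s[2:],s[11:]  4  'ccab'
  23  s[11:],s[18:]  2  'cc'
  24  s[18:],s[1:]  2  'cc'
  25  s[1:],s[10:]  5  'cccab'
  26  s[10:],s[17:]  3  'ccc'
  27  s[17:],s[16:]  3  'ccc'
  28  s[16:],s[15:]  4  'cccc'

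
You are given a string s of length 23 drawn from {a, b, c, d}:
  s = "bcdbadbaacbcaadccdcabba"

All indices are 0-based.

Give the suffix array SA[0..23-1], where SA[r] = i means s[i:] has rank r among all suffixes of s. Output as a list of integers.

rank→(start, suffix):
  0 → (22, 'a')
  1 → (7, 'aacbcaadccdcabba')
  2 → (12, 'aadccdcabba')
  3 → (19, 'abba')
  4 → (8, 'acbcaadccdcabba')
  5 → (4, 'adbaacbcaadccdcabba')
  6 → (13, 'adccdcabba')
  7 → (21, 'ba')
  8 → (6, 'baacbcaadccdcabba')
  9 → (3, 'badbaacbcaadccdcabba')
  10 → (20, 'bba')
  11 → (10, 'bcaadccdcabba')
  12 → (0, 'bcdbadbaacbcaadccdcabba')
  13 → (11, 'caadccdcabba')
  14 → (18, 'cabba')
  15 → (9, 'cbcaadccdcabba')
  16 → (15, 'ccdcabba')
  17 → (1, 'cdbadbaacbcaadccdcabba')
  18 → (16, 'cdcabba')
  19 → (5, 'dbaacbcaadccdcabba')
  20 → (2, 'dbadbaacbcaadccdcabba')
  21 → (17, 'dcabba')
  22 → (14, 'dccdcabba')

[22, 7, 12, 19, 8, 4, 13, 21, 6, 3, 20, 10, 0, 11, 18, 9, 15, 1, 16, 5, 2, 17, 14]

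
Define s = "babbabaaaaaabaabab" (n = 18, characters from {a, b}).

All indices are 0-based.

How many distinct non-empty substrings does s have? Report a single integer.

128

rank→(start, suffix):
  0 → (6, 'aaaaaabaabab')
  1 → (7, 'aaaaabaabab')
  2 → (8, 'aaaabaabab')
  3 → (9, 'aaabaabab')
  4 → (10, 'aabaabab')
  5 → (13, 'aabab')
  6 → (16, 'ab')
  7 → (4, 'abaaaaaabaabab')
  8 → (11, 'abaabab')
  9 → (14, 'abab')
  10 → (1, 'abbabaaaaaabaabab')
  11 → (17, 'b')
  12 → (5, 'baaaaaabaabab')
  13 → (12, 'baabab')
  14 → (15, 'bab')
  15 → (3, 'babaaaaaabaabab')
  16 → (0, 'babbabaaaaaabaabab')
  17 → (2, 'bbabaaaaaabaabab')

SA = [6, 7, 8, 9, 10, 13, 16, 4, 11, 14, 1, 17, 5, 12, 15, 3, 0, 2]
rank  pair      lcp
   1  s[6:],s[7:]  5  'aaaaa'
   2  s[7:],s[8:]  4  'aaaa'
   3  s[8:],s[9:]  3  'aaa'
   4  s[9:],s[10:]  2  'aa'
   5  s[10:],s[13:]  4  'aaba'
   6  s[13:],s[16:]  1  'a'
   7  s[16:],s[4:]  2  'ab'
   8  s[4:],s[11:]  4  'abaa'
   9  s[11:],s[14:]  3  'aba'
  10  s[14:],s[1:]  2  'ab'
  11  s[1:],s[17:]  0  ''
  12  s[17:],s[5:]  1  'b'
  13  s[5:],s[12:]  3  'baa'
  14  s[12:],s[15:]  2  'ba'
  15  s[15:],s[3:]  3  'bab'
  16  s[3:],s[0:]  3  'bab'
  17  s[0:],s[2:]  1  'b'

n(n+1)/2 = 18·19/2 = 171
Σ LCP = 0 + 5 + 4 + 3 + 2 + 4 + 1 + 2 + 4 + 3 + 2 + 0 + 1 + 3 + 2 + 3 + 3 + 1 = 43
distinct = 171 − 43 = 128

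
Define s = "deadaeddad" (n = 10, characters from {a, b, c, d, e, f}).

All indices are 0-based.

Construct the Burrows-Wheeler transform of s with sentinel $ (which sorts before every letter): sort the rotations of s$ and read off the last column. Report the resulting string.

ddedadae$da

rank  rotation     last
    0  $deadaeddad  d
    1  ad$deadaedd  d
    2  adaeddad$de  e
    3  aeddad$dead  d
    4  d$deadaedda  a
    5  dad$deadaed  d
    6  daeddad$dea  a
    7  ddad$deadae  e
    8  deadaeddad$  $
    9  eadaeddad$d  d
   10  eddad$deada  a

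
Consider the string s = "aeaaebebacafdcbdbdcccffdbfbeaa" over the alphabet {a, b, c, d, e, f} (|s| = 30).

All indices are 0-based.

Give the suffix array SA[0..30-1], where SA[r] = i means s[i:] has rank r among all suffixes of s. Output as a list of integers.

[29, 28, 2, 8, 0, 3, 10, 7, 14, 16, 26, 5, 24, 9, 13, 18, 19, 20, 15, 23, 12, 17, 27, 1, 6, 4, 25, 22, 11, 21]

rank | idx | suffix
   0 |  29 | a
   1 |  28 | aa
   2 |   2 | aaebebacafdcbdbdcccffdbfbeaa
   3 |   8 | acafdcbdbdcccffdbfbeaa
   4 |   0 | aeaaebebacafdcbdbdcccffdbfbeaa
   5 |   3 | aebebacafdcbdbdcccffdbfbeaa
   6 |  10 | afdcbdbdcccffdbfbeaa
   7 |   7 | bacafdcbdbdcccffdbfbeaa
   8 |  14 | bdbdcccffdbfbeaa
   9 |  16 | bdcccffdbfbeaa
  10 |  26 | beaa
  11 |   5 | bebacafdcbdbdcccffdbfbeaa
  12 |  24 | bfbeaa
  13 |   9 | cafdcbdbdcccffdbfbeaa
  14 |  13 | cbdbdcccffdbfbeaa
  15 |  18 | cccffdbfbeaa
  16 |  19 | ccffdbfbeaa
  17 |  20 | cffdbfbeaa
  18 |  15 | dbdcccffdbfbeaa
  19 |  23 | dbfbeaa
  20 |  12 | dcbdbdcccffdbfbeaa
  21 |  17 | dcccffdbfbeaa
  22 |  27 | eaa
  23 |   1 | eaaebebacafdcbdbdcccffdbfbeaa
  24 |   6 | ebacafdcbdbdcccffdbfbeaa
  25 |   4 | ebebacafdcbdbdcccffdbfbeaa
  26 |  25 | fbeaa
  27 |  22 | fdbfbeaa
  28 |  11 | fdcbdbdcccffdbfbeaa
  29 |  21 | ffdbfbeaa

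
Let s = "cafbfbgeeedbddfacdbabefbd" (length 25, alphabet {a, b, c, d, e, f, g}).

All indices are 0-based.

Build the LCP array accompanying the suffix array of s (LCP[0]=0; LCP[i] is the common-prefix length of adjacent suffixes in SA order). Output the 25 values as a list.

rank→(start, suffix):
  0 → (19, 'abefbd')
  1 → (15, 'acdbabefbd')
  2 → (1, 'afbfbgeeedbddfacdbabefbd')
  3 → (18, 'babefbd')
  4 → (23, 'bd')
  5 → (11, 'bddfacdbabefbd')
  6 → (20, 'befbd')
  7 → (3, 'bfbgeeedbddfacdbabefbd')
  8 → (5, 'bgeeedbddfacdbabefbd')
  9 → (0, 'cafbfbgeeedbddfacdbabefbd')
  10 → (16, 'cdbabefbd')
  11 → (24, 'd')
  12 → (17, 'dbabefbd')
  13 → (10, 'dbddfacdbabefbd')
  14 → (12, 'ddfacdbabefbd')
  15 → (13, 'dfacdbabefbd')
  16 → (9, 'edbddfacdbabefbd')
  17 → (8, 'eedbddfacdbabefbd')
  18 → (7, 'eeedbddfacdbabefbd')
  19 → (21, 'efbd')
  20 → (14, 'facdbabefbd')
  21 → (22, 'fbd')
  22 → (2, 'fbfbgeeedbddfacdbabefbd')
  23 → (4, 'fbgeeedbddfacdbabefbd')
  24 → (6, 'geeedbddfacdbabefbd')

SA = [19, 15, 1, 18, 23, 11, 20, 3, 5, 0, 16, 24, 17, 10, 12, 13, 9, 8, 7, 21, 14, 22, 2, 4, 6]
i: (SA[i-1],SA[i]) lcp shared
  1: (19,15) 1 'a'
  2: (15,1) 1 'a'
  3: (1,18) 0 ''
  4: (18,23) 1 'b'
  5: (23,11) 2 'bd'
  6: (11,20) 1 'b'
  7: (20,3) 1 'b'
  8: (3,5) 1 'b'
  9: (5,0) 0 ''
  10: (0,16) 1 'c'
  11: (16,24) 0 ''
  12: (24,17) 1 'd'
  13: (17,10) 2 'db'
  14: (10,12) 1 'd'
  15: (12,13) 1 'd'
  16: (13,9) 0 ''
  17: (9,8) 1 'e'
  18: (8,7) 2 'ee'
  19: (7,21) 1 'e'
  20: (21,14) 0 ''
  21: (14,22) 1 'f'
  22: (22,2) 2 'fb'
  23: (2,4) 2 'fb'
  24: (4,6) 0 ''

[0, 1, 1, 0, 1, 2, 1, 1, 1, 0, 1, 0, 1, 2, 1, 1, 0, 1, 2, 1, 0, 1, 2, 2, 0]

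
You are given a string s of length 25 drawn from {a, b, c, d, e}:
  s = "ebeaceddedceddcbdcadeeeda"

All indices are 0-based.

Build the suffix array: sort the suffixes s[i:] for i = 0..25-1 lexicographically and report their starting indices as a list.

[24, 3, 18, 15, 1, 17, 14, 10, 4, 23, 16, 13, 9, 12, 6, 7, 19, 2, 0, 22, 8, 11, 5, 21, 20]

rank→(start, suffix):
  0 → (24, 'a')
  1 → (3, 'aceddedceddcbdcadeeeda')
  2 → (18, 'adeeeda')
  3 → (15, 'bdcadeeeda')
  4 → (1, 'beaceddedceddcbdcadeeeda')
  5 → (17, 'cadeeeda')
  6 → (14, 'cbdcadeeeda')
  7 → (10, 'ceddcbdcadeeeda')
  8 → (4, 'ceddedceddcbdcadeeeda')
  9 → (23, 'da')
  10 → (16, 'dcadeeeda')
  11 → (13, 'dcbdcadeeeda')
  12 → (9, 'dceddcbdcadeeeda')
  13 → (12, 'ddcbdcadeeeda')
  14 → (6, 'ddedceddcbdcadeeeda')
  15 → (7, 'dedceddcbdcadeeeda')
  16 → (19, 'deeeda')
  17 → (2, 'eaceddedceddcbdcadeeeda')
  18 → (0, 'ebeaceddedceddcbdcadeeeda')
  19 → (22, 'eda')
  20 → (8, 'edceddcbdcadeeeda')
  21 → (11, 'eddcbdcadeeeda')
  22 → (5, 'eddedceddcbdcadeeeda')
  23 → (21, 'eeda')
  24 → (20, 'eeeda')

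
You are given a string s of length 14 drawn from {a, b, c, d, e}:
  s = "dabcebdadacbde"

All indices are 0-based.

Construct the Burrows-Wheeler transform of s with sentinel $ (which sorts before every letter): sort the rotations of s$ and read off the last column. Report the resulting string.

rank  rotation         last
    0  $dabcebdadacbde  e
    1  abcebdadacbde$d  d
    2  acbde$dabcebdad  d
    3  adacbde$dabcebd  d
    4  bcebdadacbde$da  a
    5  bdadacbde$dabce  e
    6  bde$dabcebdadac  c
    7  cbde$dabcebdada  a
    8  cebdadacbde$dab  b
    9  dabcebdadacbde$  $
   10  dacbde$dabcebda  a
   11  dadacbde$dabceb  b
   12  de$dabcebdadacb  b
   13  e$dabcebdadacbd  d
   14  ebdadacbde$dabc  c

edddaecab$abbdc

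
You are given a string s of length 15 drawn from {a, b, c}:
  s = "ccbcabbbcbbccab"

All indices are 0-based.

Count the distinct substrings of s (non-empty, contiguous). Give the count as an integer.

rank→(start, suffix):
  0 → (13, 'ab')
  1 → (4, 'abbbcbbccab')
  2 → (14, 'b')
  3 → (5, 'bbbcbbccab')
  4 → (6, 'bbcbbccab')
  5 → (9, 'bbccab')
  6 → (2, 'bcabbbcbbccab')
  7 → (7, 'bcbbccab')
  8 → (10, 'bccab')
  9 → (12, 'cab')
  10 → (3, 'cabbbcbbccab')
  11 → (8, 'cbbccab')
  12 → (1, 'cbcabbbcbbccab')
  13 → (11, 'ccab')
  14 → (0, 'ccbcabbbcbbccab')

SA = [13, 4, 14, 5, 6, 9, 2, 7, 10, 12, 3, 8, 1, 11, 0]
i: (SA[i-1],SA[i]) lcp shared
  1: (13,4) 2 'ab'
  2: (4,14) 0 ''
  3: (14,5) 1 'b'
  4: (5,6) 2 'bb'
  5: (6,9) 3 'bbc'
  6: (9,2) 1 'b'
  7: (2,7) 2 'bc'
  8: (7,10) 2 'bc'
  9: (10,12) 0 ''
  10: (12,3) 3 'cab'
  11: (3,8) 1 'c'
  12: (8,1) 2 'cb'
  13: (1,11) 1 'c'
  14: (11,0) 2 'cc'

n(n+1)/2 = 15·16/2 = 120
Σ LCP = 0 + 2 + 0 + 1 + 2 + 3 + 1 + 2 + 2 + 0 + 3 + 1 + 2 + 1 + 2 = 22
distinct = 120 − 22 = 98

98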